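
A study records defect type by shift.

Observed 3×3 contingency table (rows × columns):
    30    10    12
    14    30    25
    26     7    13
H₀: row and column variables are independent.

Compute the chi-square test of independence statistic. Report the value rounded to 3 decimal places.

Row totals [52, 69, 46], col totals [70, 47, 50], n=167
χ² = (30−21.80)²/21.80 + (10−14.63)²/14.63 + (12−15.57)²/15.57 + (14−28.92)²/28.92 + (30−19.42)²/19.42 + (25−20.66)²/20.66 + (26−19.28)²/19.28 + (7−12.95)²/12.95 + (13−13.77)²/13.77 = 24.8653
df = 4

test statistic = 24.865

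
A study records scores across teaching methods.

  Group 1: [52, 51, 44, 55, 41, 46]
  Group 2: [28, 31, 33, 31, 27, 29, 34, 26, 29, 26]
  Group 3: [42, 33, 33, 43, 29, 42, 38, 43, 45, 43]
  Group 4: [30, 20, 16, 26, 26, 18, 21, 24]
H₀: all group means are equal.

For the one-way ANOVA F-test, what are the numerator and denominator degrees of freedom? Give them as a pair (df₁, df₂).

k = 4 groups, N = 34 total
df = (k−1, N−k) = (4−1, 34−4) = (3, 30)

degrees of freedom = [3, 30]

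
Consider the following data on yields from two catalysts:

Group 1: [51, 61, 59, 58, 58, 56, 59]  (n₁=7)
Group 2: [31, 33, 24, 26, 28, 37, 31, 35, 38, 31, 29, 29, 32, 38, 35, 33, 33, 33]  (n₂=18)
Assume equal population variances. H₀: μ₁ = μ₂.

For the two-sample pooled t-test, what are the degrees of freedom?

df = n₁ + n₂ − 2 = 7 + 18 − 2 = 23

degrees of freedom = 23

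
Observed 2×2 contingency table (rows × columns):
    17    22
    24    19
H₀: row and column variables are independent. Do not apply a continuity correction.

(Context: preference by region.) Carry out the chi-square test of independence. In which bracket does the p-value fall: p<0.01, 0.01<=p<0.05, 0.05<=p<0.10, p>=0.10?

p-value bracket: p>=0.10

Row totals [39, 43], col totals [41, 41], n=82
χ² = (17−19.50)²/19.50 + (22−19.50)²/19.50 + (24−21.50)²/21.50 + (19−21.50)²/21.50 = 1.2224
df = 1
p-value (upper-tail) = 0.26889
→ bracket: p>=0.10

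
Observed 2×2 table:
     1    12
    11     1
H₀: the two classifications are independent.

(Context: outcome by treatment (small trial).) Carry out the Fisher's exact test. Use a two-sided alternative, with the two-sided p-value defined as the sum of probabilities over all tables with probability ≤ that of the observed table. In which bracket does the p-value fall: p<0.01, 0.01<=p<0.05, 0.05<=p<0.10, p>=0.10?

p-value bracket: p<0.01

Margins: r₁=13, r₂=12, c₁=12, c₂=13, n=25
p_obs = C(13,1)·C(12,11)/C(25,12); sum pmf over tables with pmf ≤ p_obs
p-value (two-sided) = 0.00003
→ bracket: p<0.01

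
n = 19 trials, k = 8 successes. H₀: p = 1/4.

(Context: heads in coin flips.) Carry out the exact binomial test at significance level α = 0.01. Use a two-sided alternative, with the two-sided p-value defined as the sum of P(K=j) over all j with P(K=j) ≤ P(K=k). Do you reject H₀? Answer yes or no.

Exact binomial: n=19, k=8, p₀=1/4=0.2500
P(X=j) = C(n,j)·p₀^j·(1−p₀)^(n−j); p = Σ P(X=j) over j with P(X=j) ≤ P(X=8)
p-value (two-sided) = 0.10846
At α=0.01: p ≥ α → fail to reject H₀

reject H₀: no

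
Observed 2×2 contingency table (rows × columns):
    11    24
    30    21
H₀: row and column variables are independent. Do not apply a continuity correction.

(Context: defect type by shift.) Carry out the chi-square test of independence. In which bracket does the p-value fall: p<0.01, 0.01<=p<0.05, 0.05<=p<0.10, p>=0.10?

p-value bracket: 0.01<=p<0.05

Row totals [35, 51], col totals [41, 45], n=86
χ² = (11−16.69)²/16.69 + (24−18.31)²/18.31 + (30−24.31)²/24.31 + (21−26.69)²/26.69 = 6.2443
df = 1
p-value (upper-tail) = 0.01246
→ bracket: 0.01<=p<0.05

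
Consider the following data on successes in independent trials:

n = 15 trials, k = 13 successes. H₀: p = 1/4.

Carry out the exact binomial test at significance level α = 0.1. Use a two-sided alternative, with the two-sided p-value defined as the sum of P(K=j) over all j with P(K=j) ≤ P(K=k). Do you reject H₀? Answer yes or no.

reject H₀: yes

Exact binomial: n=15, k=13, p₀=1/4=0.2500
P(X=j) = C(n,j)·p₀^j·(1−p₀)^(n−j); p = Σ P(X=j) over j with P(X=j) ≤ P(X=13)
p-value (two-sided) = 0.00000
At α=0.1: p < α → reject H₀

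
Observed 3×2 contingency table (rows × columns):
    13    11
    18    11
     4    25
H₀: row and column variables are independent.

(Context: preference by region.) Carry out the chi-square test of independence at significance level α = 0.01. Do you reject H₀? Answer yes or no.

Row totals [24, 29, 29], col totals [35, 47], n=82
χ² = (13−10.24)²/10.24 + (11−13.76)²/13.76 + (18−12.38)²/12.38 + (11−16.62)²/16.62 + (4−12.38)²/12.38 + (25−16.62)²/16.62 = 15.6421
df = 2
p-value (upper-tail) = 0.00040
At α=0.01: p < α → reject H₀

reject H₀: yes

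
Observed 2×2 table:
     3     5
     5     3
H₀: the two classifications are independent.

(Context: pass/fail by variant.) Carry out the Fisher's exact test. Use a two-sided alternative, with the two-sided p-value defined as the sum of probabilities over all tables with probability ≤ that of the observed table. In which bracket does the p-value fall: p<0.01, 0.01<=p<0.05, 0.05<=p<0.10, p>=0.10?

p-value bracket: p>=0.10

Margins: r₁=8, r₂=8, c₁=8, c₂=8, n=16
p_obs = C(8,3)·C(8,5)/C(16,8); sum pmf over tables with pmf ≤ p_obs
p-value (two-sided) = 0.61927
→ bracket: p>=0.10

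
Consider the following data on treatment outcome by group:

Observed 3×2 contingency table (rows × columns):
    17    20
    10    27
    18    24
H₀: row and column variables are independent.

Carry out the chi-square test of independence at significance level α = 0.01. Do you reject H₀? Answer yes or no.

reject H₀: no

Row totals [37, 37, 42], col totals [45, 71], n=116
χ² = (17−14.35)²/14.35 + (20−22.65)²/22.65 + (10−14.35)²/14.35 + (27−22.65)²/22.65 + (18−16.29)²/16.29 + (24−25.71)²/25.71 = 3.2467
df = 2
p-value (upper-tail) = 0.19723
At α=0.01: p ≥ α → fail to reject H₀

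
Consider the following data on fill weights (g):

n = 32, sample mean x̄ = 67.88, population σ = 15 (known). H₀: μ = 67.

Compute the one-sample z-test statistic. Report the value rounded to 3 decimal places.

test statistic = 0.332

SE = σ/√n = 15/√32 = 2.6517
z = (x̄−μ₀)/SE = (67.88−67)/2.6517 = 0.3319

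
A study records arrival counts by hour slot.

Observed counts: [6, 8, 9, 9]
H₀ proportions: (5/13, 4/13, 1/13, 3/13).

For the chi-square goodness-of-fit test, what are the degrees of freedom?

degrees of freedom = 3

df = k − 1 = 4 − 1 = 3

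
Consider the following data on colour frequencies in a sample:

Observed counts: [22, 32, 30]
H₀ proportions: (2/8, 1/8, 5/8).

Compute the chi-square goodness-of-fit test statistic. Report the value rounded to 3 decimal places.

n = 84; E_i = n·p_i = [21.00, 10.50, 52.50]
χ² = (22−21.00)²/21.00 + (32−10.50)²/10.50 + (30−52.50)²/52.50 = 53.7143
df = 2

test statistic = 53.714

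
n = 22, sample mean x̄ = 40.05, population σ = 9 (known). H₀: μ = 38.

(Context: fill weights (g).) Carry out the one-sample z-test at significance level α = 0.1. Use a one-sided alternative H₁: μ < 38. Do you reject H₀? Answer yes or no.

reject H₀: no

SE = σ/√n = 9/√22 = 1.9188
z = (x̄−μ₀)/SE = (40.05−38)/1.9188 = 1.0684
p-value (one-sided, H₁ less) = 0.85732
At α=0.1: p ≥ α → fail to reject H₀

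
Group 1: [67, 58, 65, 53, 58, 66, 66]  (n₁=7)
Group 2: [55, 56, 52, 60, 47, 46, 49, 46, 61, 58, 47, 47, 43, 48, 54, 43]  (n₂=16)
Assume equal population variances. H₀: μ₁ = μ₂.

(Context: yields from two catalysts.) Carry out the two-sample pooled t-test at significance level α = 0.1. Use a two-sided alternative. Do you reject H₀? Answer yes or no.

reject H₀: yes

x̄₁=61.857, s₁=5.460, n₁=7
x̄₂=50.750, s₂=5.882, n₂=16
s_p² = [6·5.460² + 15·5.882²]/21 = 33.2313
SE = √(s_p²·(1/7+1/16)) = 2.6123
t = (61.857−50.750)/2.6123 = 4.2518
df = 21
p-value (two-sided) = 0.00036
At α=0.1: p < α → reject H₀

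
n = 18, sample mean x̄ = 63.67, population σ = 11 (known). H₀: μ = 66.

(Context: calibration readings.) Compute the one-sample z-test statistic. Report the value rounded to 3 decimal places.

test statistic = -0.899

SE = σ/√n = 11/√18 = 2.5927
z = (x̄−μ₀)/SE = (63.67−66)/2.5927 = -0.8987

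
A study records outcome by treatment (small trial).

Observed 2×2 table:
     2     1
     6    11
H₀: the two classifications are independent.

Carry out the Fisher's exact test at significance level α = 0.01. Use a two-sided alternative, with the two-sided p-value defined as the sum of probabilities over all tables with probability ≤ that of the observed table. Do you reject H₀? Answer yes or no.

Margins: r₁=3, r₂=17, c₁=8, c₂=12, n=20
p_obs = C(3,2)·C(17,6)/C(20,8); sum pmf over tables with pmf ≤ p_obs
p-value (two-sided) = 0.53684
At α=0.01: p ≥ α → fail to reject H₀

reject H₀: no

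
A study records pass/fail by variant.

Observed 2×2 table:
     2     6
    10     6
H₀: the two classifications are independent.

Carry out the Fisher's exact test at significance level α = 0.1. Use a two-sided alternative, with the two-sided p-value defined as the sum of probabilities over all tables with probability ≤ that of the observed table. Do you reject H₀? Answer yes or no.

Margins: r₁=8, r₂=16, c₁=12, c₂=12, n=24
p_obs = C(8,2)·C(16,10)/C(24,12); sum pmf over tables with pmf ≤ p_obs
p-value (two-sided) = 0.19303
At α=0.1: p ≥ α → fail to reject H₀

reject H₀: no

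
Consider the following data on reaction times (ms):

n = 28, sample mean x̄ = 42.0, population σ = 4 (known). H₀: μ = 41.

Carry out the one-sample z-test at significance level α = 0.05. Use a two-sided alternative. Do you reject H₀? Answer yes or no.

reject H₀: no

SE = σ/√n = 4/√28 = 0.7559
z = (x̄−μ₀)/SE = (42.0−41)/0.7559 = 1.3229
p-value (two-sided) = 0.18588
At α=0.05: p ≥ α → fail to reject H₀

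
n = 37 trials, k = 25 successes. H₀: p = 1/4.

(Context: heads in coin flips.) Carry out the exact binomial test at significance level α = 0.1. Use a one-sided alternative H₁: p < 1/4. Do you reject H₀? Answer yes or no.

reject H₀: no

Exact binomial: n=37, k=25, p₀=1/4=0.2500
P(X≤25) from Σ C(n,i)·p₀^i·(1−p₀)^(n−i)
p-value (one-sided, H₁ less) = 1.00000
At α=0.1: p ≥ α → fail to reject H₀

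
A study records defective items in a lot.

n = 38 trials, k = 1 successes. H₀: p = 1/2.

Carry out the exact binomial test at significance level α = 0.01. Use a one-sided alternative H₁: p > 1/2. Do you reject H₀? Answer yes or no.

Exact binomial: n=38, k=1, p₀=1/2=0.5000
P(X≥1) from Σ C(n,i)·p₀^i·(1−p₀)^(n−i)
p-value (one-sided, H₁ greater) = 1.00000
At α=0.01: p ≥ α → fail to reject H₀

reject H₀: no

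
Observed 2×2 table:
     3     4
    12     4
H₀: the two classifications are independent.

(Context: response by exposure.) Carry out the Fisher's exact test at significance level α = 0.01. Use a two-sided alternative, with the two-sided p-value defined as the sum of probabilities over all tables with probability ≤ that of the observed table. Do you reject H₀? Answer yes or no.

Margins: r₁=7, r₂=16, c₁=15, c₂=8, n=23
p_obs = C(7,3)·C(16,12)/C(23,15); sum pmf over tables with pmf ≤ p_obs
p-value (two-sided) = 0.18190
At α=0.01: p ≥ α → fail to reject H₀

reject H₀: no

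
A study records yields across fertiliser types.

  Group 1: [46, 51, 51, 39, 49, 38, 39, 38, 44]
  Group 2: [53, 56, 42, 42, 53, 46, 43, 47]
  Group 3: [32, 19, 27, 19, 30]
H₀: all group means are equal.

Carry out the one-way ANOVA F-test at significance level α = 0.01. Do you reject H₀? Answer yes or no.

Group means [43.89, 47.75, 25.40], grand mean 41.091
SSB = Σnᵢ(x̄ᵢ−x̄)² = 1656.229; SSW = ΣΣ(x−x̄ᵢ)² = 613.589
MSB = 1656.229/2 = 828.1146; MSW = 613.589/19 = 32.2942
F = MSB/MSW = 25.6429
df = (2, 19)
p-value (upper-tail) = 0.00000
At α=0.01: p < α → reject H₀

reject H₀: yes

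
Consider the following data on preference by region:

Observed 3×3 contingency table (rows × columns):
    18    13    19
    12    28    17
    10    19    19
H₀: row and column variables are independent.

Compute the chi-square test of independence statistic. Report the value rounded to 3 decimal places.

Row totals [50, 57, 48], col totals [40, 60, 55], n=155
χ² = (18−12.90)²/12.90 + (13−19.35)²/19.35 + (19−17.74)²/17.74 + (12−14.71)²/14.71 + (28−22.06)²/22.06 + (17−20.23)²/20.23 + (10−12.39)²/12.39 + (19−18.58)²/18.58 + (19−17.03)²/17.03 = 7.4961
df = 4

test statistic = 7.496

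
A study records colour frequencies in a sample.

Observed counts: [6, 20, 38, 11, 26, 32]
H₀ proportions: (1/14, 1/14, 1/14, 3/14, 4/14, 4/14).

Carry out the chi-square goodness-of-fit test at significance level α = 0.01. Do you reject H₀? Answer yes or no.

n = 133; E_i = n·p_i = [9.50, 9.50, 9.50, 28.50, 38.00, 38.00]
χ² = (6−9.50)²/9.50 + (20−9.50)²/9.50 + (38−9.50)²/9.50 + (11−28.50)²/28.50 + (26−38.00)²/38.00 + (32−38.00)²/38.00 = 113.8772
df = 5
p-value (upper-tail) = 0.00000
At α=0.01: p < α → reject H₀

reject H₀: yes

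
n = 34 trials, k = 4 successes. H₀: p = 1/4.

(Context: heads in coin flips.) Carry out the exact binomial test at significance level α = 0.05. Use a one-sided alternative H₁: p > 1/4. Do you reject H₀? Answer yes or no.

reject H₀: no

Exact binomial: n=34, k=4, p₀=1/4=0.2500
P(X≥4) from Σ C(n,i)·p₀^i·(1−p₀)^(n−i)
p-value (one-sided, H₁ greater) = 0.98326
At α=0.05: p ≥ α → fail to reject H₀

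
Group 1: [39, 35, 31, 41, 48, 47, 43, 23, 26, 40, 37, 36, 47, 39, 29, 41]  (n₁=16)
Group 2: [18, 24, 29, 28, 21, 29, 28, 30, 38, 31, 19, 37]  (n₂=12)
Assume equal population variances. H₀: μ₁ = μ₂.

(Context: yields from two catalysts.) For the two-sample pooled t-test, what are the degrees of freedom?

degrees of freedom = 26

df = n₁ + n₂ − 2 = 16 + 12 − 2 = 26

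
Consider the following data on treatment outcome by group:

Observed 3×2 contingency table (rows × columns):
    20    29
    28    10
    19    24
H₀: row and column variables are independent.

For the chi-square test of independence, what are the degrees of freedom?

degrees of freedom = 2

df = (r−1)(c−1) = (3−1)·(2−1) = 2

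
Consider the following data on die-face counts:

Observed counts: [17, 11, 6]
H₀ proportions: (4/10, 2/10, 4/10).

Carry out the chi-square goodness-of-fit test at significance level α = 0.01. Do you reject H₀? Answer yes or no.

n = 34; E_i = n·p_i = [13.60, 6.80, 13.60]
χ² = (17−13.60)²/13.60 + (11−6.80)²/6.80 + (6−13.60)²/13.60 = 7.6912
df = 2
p-value (upper-tail) = 0.02137
At α=0.01: p ≥ α → fail to reject H₀

reject H₀: no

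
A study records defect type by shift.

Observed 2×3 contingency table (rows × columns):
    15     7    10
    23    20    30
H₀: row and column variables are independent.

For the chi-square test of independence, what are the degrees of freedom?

degrees of freedom = 2

df = (r−1)(c−1) = (2−1)·(3−1) = 2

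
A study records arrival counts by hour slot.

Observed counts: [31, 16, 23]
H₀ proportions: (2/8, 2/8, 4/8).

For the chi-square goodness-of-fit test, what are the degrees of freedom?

df = k − 1 = 3 − 1 = 2

degrees of freedom = 2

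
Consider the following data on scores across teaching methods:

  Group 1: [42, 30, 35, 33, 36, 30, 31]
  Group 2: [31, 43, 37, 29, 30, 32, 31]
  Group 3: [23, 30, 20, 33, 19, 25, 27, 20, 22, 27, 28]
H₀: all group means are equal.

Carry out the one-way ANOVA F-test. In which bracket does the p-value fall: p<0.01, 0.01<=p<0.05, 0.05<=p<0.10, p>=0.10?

p-value bracket: p<0.01

Group means [33.86, 33.29, 24.91], grand mean 29.760
SSB = Σnᵢ(x̄ᵢ−x̄)² = 463.365; SSW = ΣΣ(x−x̄ᵢ)² = 465.195
MSB = 463.365/2 = 231.6826; MSW = 465.195/22 = 21.1452
F = MSB/MSW = 10.9567
df = (2, 22)
p-value (upper-tail) = 0.00050
→ bracket: p<0.01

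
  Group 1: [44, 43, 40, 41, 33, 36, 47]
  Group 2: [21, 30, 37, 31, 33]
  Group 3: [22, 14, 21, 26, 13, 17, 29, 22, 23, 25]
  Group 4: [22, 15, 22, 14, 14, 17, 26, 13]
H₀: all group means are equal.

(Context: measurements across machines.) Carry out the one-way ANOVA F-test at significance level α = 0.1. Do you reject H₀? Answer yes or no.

reject H₀: yes

Group means [40.57, 30.40, 21.20, 17.88], grand mean 26.367
SSB = Σnᵢ(x̄ᵢ−x̄)² = 2337.577; SSW = ΣΣ(x−x̄ᵢ)² = 679.389
MSB = 2337.577/3 = 779.1925; MSW = 679.389/26 = 26.1304
F = MSB/MSW = 29.8194
df = (3, 26)
p-value (upper-tail) = 0.00000
At α=0.1: p < α → reject H₀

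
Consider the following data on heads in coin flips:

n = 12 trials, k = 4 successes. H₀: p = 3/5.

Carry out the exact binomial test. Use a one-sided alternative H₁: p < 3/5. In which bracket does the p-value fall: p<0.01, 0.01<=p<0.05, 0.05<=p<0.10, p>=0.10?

p-value bracket: 0.05<=p<0.10

Exact binomial: n=12, k=4, p₀=3/5=0.6000
P(X≤4) from Σ C(n,i)·p₀^i·(1−p₀)^(n−i)
p-value (one-sided, H₁ less) = 0.05731
→ bracket: 0.05<=p<0.10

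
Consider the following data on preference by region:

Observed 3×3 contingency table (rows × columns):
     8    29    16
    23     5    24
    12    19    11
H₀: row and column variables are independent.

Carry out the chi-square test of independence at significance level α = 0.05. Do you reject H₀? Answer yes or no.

reject H₀: yes

Row totals [53, 52, 42], col totals [43, 53, 51], n=147
χ² = (8−15.50)²/15.50 + (29−19.11)²/19.11 + (16−18.39)²/18.39 + (23−15.21)²/15.21 + (5−18.75)²/18.75 + (24−18.04)²/18.04 + (12−12.29)²/12.29 + (19−15.14)²/15.14 + (11−14.57)²/14.57 = 26.9647
df = 4
p-value (upper-tail) = 0.00002
At α=0.05: p < α → reject H₀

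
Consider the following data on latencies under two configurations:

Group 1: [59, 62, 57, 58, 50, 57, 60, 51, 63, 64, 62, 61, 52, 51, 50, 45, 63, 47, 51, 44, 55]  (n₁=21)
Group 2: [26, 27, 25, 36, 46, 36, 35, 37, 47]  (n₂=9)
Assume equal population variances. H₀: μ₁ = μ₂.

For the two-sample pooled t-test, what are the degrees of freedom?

degrees of freedom = 28

df = n₁ + n₂ − 2 = 21 + 9 − 2 = 28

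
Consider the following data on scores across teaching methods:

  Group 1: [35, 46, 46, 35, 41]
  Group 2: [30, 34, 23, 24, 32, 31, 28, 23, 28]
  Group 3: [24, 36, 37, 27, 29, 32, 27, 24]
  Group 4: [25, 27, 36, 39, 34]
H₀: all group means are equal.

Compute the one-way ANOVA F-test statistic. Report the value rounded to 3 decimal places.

Group means [40.60, 28.11, 29.50, 32.20], grand mean 31.593
SSB = Σnᵢ(x̄ᵢ−x̄)² = 551.630; SSW = ΣΣ(x−x̄ᵢ)² = 572.889
MSB = 551.630/3 = 183.8765; MSW = 572.889/23 = 24.9082
F = MSB/MSW = 7.3822
df = (3, 23)

test statistic = 7.382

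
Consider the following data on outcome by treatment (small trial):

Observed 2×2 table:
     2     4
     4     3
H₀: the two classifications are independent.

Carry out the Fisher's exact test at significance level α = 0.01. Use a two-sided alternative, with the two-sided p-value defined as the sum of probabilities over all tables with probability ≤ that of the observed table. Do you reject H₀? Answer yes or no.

reject H₀: no

Margins: r₁=6, r₂=7, c₁=6, c₂=7, n=13
p_obs = C(6,2)·C(7,4)/C(13,6); sum pmf over tables with pmf ≤ p_obs
p-value (two-sided) = 0.59207
At α=0.01: p ≥ α → fail to reject H₀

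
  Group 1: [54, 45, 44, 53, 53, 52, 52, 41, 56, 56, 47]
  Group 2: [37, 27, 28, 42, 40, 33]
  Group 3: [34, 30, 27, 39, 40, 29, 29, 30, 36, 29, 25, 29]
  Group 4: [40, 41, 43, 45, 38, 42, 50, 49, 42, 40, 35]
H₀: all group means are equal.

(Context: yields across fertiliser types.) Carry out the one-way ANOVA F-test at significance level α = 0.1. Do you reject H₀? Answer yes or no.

Group means [50.27, 34.50, 31.42, 42.27], grand mean 40.050
SSB = Σnᵢ(x̄ᵢ−x̄)² = 2283.120; SSW = ΣΣ(x−x̄ᵢ)² = 900.780
MSB = 2283.120/3 = 761.0399; MSW = 900.780/36 = 25.0217
F = MSB/MSW = 30.4152
df = (3, 36)
p-value (upper-tail) = 0.00000
At α=0.1: p < α → reject H₀

reject H₀: yes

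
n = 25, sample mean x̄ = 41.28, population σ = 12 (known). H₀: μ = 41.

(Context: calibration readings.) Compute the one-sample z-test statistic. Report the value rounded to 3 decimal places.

SE = σ/√n = 12/√25 = 2.4000
z = (x̄−μ₀)/SE = (41.28−41)/2.4000 = 0.1167

test statistic = 0.117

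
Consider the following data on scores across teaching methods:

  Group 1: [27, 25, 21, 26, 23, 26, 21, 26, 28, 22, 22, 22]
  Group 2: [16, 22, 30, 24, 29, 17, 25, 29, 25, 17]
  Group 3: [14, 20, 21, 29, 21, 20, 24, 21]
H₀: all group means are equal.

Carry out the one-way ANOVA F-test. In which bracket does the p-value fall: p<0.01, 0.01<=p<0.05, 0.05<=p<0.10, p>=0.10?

Group means [24.08, 23.40, 21.25], grand mean 23.100
SSB = Σnᵢ(x̄ᵢ−x̄)² = 39.883; SSW = ΣΣ(x−x̄ᵢ)² = 442.817
MSB = 39.883/2 = 19.9417; MSW = 442.817/27 = 16.4006
F = MSB/MSW = 1.2159
df = (2, 27)
p-value (upper-tail) = 0.31216
→ bracket: p>=0.10

p-value bracket: p>=0.10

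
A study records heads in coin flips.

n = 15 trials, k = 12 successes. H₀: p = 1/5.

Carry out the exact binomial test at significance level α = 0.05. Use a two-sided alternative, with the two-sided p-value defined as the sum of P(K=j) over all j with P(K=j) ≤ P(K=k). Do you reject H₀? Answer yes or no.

Exact binomial: n=15, k=12, p₀=1/5=0.2000
P(X=j) = C(n,j)·p₀^j·(1−p₀)^(n−j); p = Σ P(X=j) over j with P(X=j) ≤ P(X=12)
p-value (two-sided) = 0.00000
At α=0.05: p < α → reject H₀

reject H₀: yes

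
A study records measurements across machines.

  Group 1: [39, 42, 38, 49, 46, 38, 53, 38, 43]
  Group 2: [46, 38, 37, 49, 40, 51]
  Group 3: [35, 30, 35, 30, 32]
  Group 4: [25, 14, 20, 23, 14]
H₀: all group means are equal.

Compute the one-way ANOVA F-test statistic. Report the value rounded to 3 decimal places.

test statistic = 28.904

Group means [42.89, 43.50, 32.40, 19.20], grand mean 36.200
SSB = Σnᵢ(x̄ᵢ−x̄)² = 2239.611; SSW = ΣΣ(x−x̄ᵢ)² = 542.389
MSB = 2239.611/3 = 746.5370; MSW = 542.389/21 = 25.8280
F = MSB/MSW = 28.9041
df = (3, 21)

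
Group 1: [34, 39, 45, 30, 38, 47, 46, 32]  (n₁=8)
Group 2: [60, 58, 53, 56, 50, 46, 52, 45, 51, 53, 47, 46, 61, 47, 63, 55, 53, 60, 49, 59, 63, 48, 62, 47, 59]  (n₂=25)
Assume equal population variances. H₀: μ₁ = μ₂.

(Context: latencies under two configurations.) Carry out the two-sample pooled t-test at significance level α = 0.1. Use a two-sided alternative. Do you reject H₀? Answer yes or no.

reject H₀: yes

x̄₁=38.875, s₁=6.600, n₁=8
x̄₂=53.720, s₂=6.004, n₂=25
s_p² = [7·6.600² + 24·6.004²]/31 = 37.7392
SE = √(s_p²·(1/8+1/25)) = 2.4954
t = (38.875−53.720)/2.4954 = -5.9490
df = 31
p-value (two-sided) = 0.00000
At α=0.1: p < α → reject H₀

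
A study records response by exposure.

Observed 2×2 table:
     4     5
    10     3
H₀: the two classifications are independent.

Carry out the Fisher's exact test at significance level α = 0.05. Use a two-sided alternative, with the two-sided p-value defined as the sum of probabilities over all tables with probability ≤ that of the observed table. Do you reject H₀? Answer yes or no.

Margins: r₁=9, r₂=13, c₁=14, c₂=8, n=22
p_obs = C(9,4)·C(13,10)/C(22,14); sum pmf over tables with pmf ≤ p_obs
p-value (two-sided) = 0.18700
At α=0.05: p ≥ α → fail to reject H₀

reject H₀: no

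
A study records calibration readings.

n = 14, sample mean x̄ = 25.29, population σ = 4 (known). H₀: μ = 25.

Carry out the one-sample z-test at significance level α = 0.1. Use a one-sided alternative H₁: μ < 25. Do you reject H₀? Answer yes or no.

reject H₀: no

SE = σ/√n = 4/√14 = 1.0690
z = (x̄−μ₀)/SE = (25.29−25)/1.0690 = 0.2713
p-value (one-sided, H₁ less) = 0.60691
At α=0.1: p ≥ α → fail to reject H₀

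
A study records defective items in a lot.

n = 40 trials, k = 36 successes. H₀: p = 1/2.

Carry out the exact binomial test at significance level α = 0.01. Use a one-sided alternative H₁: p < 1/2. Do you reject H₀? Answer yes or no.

Exact binomial: n=40, k=36, p₀=1/2=0.5000
P(X≤36) from Σ C(n,i)·p₀^i·(1−p₀)^(n−i)
p-value (one-sided, H₁ less) = 1.00000
At α=0.01: p ≥ α → fail to reject H₀

reject H₀: no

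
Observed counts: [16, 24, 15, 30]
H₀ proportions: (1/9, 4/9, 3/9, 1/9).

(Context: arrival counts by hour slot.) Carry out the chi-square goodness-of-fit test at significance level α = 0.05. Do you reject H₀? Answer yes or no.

reject H₀: yes

n = 85; E_i = n·p_i = [9.44, 37.78, 28.33, 9.44]
χ² = (16−9.44)²/9.44 + (24−37.78)²/37.78 + (15−28.33)²/28.33 + (30−9.44)²/9.44 = 60.5882
df = 3
p-value (upper-tail) = 0.00000
At α=0.05: p < α → reject H₀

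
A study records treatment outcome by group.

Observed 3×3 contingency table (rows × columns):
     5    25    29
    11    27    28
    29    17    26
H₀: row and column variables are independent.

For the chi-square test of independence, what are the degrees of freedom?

degrees of freedom = 4

df = (r−1)(c−1) = (3−1)·(3−1) = 4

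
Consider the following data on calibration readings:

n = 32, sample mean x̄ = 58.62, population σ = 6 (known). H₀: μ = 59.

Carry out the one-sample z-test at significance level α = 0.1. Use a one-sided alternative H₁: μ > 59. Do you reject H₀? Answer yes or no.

SE = σ/√n = 6/√32 = 1.0607
z = (x̄−μ₀)/SE = (58.62−59)/1.0607 = -0.3583
p-value (one-sided, H₁ greater) = 0.63993
At α=0.1: p ≥ α → fail to reject H₀

reject H₀: no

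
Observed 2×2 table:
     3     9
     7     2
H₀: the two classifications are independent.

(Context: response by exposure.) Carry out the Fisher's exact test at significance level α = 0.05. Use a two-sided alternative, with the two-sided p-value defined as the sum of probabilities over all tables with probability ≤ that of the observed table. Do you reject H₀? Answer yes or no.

reject H₀: yes

Margins: r₁=12, r₂=9, c₁=10, c₂=11, n=21
p_obs = C(12,3)·C(9,7)/C(21,10); sum pmf over tables with pmf ≤ p_obs
p-value (two-sided) = 0.02997
At α=0.05: p < α → reject H₀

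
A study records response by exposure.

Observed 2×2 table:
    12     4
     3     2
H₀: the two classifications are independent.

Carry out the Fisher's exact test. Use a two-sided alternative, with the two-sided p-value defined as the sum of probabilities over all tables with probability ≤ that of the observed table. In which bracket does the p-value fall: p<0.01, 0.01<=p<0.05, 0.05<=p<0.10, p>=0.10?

p-value bracket: p>=0.10

Margins: r₁=16, r₂=5, c₁=15, c₂=6, n=21
p_obs = C(16,12)·C(5,3)/C(21,15); sum pmf over tables with pmf ≤ p_obs
p-value (two-sided) = 0.59752
→ bracket: p>=0.10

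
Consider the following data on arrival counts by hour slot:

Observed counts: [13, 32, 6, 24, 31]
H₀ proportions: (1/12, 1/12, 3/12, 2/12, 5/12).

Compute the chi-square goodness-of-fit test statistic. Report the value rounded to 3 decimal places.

test statistic = 84.777

n = 106; E_i = n·p_i = [8.83, 8.83, 26.50, 17.67, 44.17]
χ² = (13−8.83)²/8.83 + (32−8.83)²/8.83 + (6−26.50)²/26.50 + (24−17.67)²/17.67 + (31−44.17)²/44.17 = 84.7774
df = 4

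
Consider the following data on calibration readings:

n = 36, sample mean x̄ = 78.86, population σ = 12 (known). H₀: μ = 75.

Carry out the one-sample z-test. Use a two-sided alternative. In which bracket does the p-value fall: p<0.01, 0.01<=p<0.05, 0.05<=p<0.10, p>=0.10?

p-value bracket: 0.05<=p<0.10

SE = σ/√n = 12/√36 = 2.0000
z = (x̄−μ₀)/SE = (78.86−75)/2.0000 = 1.9300
p-value (two-sided) = 0.05361
→ bracket: 0.05<=p<0.10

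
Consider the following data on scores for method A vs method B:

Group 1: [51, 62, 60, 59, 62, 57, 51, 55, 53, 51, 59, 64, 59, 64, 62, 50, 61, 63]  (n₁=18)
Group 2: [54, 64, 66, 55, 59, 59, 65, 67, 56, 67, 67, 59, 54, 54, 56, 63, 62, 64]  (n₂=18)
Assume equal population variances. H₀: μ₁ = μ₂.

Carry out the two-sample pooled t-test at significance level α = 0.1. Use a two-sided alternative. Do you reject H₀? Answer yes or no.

reject H₀: no

x̄₁=57.944, s₁=4.893, n₁=18
x̄₂=60.611, s₂=4.937, n₂=18
s_p² = [17·4.893² + 17·4.937²]/34 = 24.1536
SE = √(s_p²·(1/18+1/18)) = 1.6382
t = (57.944−60.611)/1.6382 = -1.6278
df = 34
p-value (two-sided) = 0.11280
At α=0.1: p ≥ α → fail to reject H₀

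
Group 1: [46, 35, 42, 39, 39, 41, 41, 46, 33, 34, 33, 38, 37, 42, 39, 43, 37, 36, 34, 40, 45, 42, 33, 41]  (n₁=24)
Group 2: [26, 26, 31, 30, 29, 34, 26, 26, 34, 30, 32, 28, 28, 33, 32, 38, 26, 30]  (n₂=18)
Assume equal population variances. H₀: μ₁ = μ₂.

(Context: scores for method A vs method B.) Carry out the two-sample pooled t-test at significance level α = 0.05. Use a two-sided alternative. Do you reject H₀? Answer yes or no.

x̄₁=39.000, s₁=4.075, n₁=24
x̄₂=29.944, s₂=3.455, n₂=18
s_p² = [23·4.075² + 17·3.455²]/40 = 14.6236
SE = √(s_p²·(1/24+1/18)) = 1.1924
t = (39.000−29.944)/1.1924 = 7.5946
df = 40
p-value (two-sided) = 0.00000
At α=0.05: p < α → reject H₀

reject H₀: yes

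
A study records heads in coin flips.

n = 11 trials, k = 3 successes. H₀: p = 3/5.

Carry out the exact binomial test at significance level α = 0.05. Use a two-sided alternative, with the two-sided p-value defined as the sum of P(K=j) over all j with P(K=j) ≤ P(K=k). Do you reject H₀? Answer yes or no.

Exact binomial: n=11, k=3, p₀=3/5=0.6000
P(X=j) = C(n,j)·p₀^j·(1−p₀)^(n−j); p = Σ P(X=j) over j with P(X=j) ≤ P(X=3)
p-value (two-sided) = 0.03291
At α=0.05: p < α → reject H₀

reject H₀: yes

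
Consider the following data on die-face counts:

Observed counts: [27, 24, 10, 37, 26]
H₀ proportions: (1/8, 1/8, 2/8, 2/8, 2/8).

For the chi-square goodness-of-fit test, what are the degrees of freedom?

df = k − 1 = 5 − 1 = 4

degrees of freedom = 4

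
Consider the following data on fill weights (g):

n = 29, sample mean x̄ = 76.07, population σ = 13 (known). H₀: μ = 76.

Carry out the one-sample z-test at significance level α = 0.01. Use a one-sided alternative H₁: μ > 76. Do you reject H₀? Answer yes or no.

reject H₀: no

SE = σ/√n = 13/√29 = 2.4140
z = (x̄−μ₀)/SE = (76.07−76)/2.4140 = 0.0290
p-value (one-sided, H₁ greater) = 0.48843
At α=0.01: p ≥ α → fail to reject H₀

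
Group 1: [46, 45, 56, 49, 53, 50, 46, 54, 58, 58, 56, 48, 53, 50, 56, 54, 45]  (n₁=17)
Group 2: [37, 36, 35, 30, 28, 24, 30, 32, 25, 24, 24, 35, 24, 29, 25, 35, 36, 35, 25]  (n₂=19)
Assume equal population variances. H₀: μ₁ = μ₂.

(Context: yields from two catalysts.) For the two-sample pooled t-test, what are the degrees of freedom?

degrees of freedom = 34

df = n₁ + n₂ − 2 = 17 + 19 − 2 = 34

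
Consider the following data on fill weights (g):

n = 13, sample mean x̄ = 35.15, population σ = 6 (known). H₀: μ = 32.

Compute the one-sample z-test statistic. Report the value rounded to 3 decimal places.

test statistic = 1.893

SE = σ/√n = 6/√13 = 1.6641
z = (x̄−μ₀)/SE = (35.15−32)/1.6641 = 1.8929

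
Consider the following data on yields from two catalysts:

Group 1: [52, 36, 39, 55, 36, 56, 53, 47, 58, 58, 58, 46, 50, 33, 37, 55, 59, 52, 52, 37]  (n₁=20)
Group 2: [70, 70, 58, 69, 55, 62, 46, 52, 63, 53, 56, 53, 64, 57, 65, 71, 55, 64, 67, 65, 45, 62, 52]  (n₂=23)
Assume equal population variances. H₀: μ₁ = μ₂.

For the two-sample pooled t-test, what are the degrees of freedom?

degrees of freedom = 41

df = n₁ + n₂ − 2 = 20 + 23 − 2 = 41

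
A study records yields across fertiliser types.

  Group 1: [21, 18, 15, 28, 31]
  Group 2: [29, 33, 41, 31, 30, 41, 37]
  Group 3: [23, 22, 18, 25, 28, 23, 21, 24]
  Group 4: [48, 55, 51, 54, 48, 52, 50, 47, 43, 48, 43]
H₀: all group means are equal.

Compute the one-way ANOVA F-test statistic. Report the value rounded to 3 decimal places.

test statistic = 66.596

Group means [22.60, 34.57, 23.00, 49.00], grand mean 34.774
SSB = Σnᵢ(x̄ᵢ−x̄)² = 4076.505; SSW = ΣΣ(x−x̄ᵢ)² = 550.914
MSB = 4076.505/3 = 1358.8350; MSW = 550.914/27 = 20.4042
F = MSB/MSW = 66.5957
df = (3, 27)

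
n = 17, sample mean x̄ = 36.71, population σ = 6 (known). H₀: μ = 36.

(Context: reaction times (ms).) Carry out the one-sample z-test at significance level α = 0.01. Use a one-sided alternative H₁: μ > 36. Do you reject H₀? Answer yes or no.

SE = σ/√n = 6/√17 = 1.4552
z = (x̄−μ₀)/SE = (36.71−36)/1.4552 = 0.4879
p-value (one-sided, H₁ greater) = 0.31281
At α=0.01: p ≥ α → fail to reject H₀

reject H₀: no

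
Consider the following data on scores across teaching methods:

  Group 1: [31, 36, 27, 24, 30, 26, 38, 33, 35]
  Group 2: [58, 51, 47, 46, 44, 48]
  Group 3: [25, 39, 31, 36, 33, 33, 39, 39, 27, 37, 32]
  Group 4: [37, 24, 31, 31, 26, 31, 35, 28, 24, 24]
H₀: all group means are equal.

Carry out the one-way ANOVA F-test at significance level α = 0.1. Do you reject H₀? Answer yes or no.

Group means [31.11, 49.00, 33.73, 29.10], grand mean 34.333
SSB = Σnᵢ(x̄ᵢ−x̄)² = 1662.029; SSW = ΣΣ(x−x̄ᵢ)² = 737.971
MSB = 1662.029/3 = 554.0098; MSW = 737.971/32 = 23.0616
F = MSB/MSW = 24.0231
df = (3, 32)
p-value (upper-tail) = 0.00000
At α=0.1: p < α → reject H₀

reject H₀: yes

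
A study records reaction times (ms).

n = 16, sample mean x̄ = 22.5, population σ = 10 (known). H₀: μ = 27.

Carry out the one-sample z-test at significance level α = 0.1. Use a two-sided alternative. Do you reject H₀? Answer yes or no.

SE = σ/√n = 10/√16 = 2.5000
z = (x̄−μ₀)/SE = (22.5−27)/2.5000 = -1.8000
p-value (two-sided) = 0.07186
At α=0.1: p < α → reject H₀

reject H₀: yes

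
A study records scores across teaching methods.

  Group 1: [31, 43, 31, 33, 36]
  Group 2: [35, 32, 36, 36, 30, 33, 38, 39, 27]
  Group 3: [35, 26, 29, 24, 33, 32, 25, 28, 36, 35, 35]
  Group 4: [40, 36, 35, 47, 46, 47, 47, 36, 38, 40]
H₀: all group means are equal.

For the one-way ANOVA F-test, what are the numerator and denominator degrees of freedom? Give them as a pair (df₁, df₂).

degrees of freedom = [3, 31]

k = 4 groups, N = 35 total
df = (k−1, N−k) = (4−1, 35−4) = (3, 31)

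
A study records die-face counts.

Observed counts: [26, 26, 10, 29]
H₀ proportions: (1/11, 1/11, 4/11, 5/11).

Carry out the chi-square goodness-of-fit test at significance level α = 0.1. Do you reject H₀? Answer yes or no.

n = 91; E_i = n·p_i = [8.27, 8.27, 33.09, 41.36]
χ² = (26−8.27)²/8.27 + (26−8.27)²/8.27 + (10−33.09)²/33.09 + (29−41.36)²/41.36 = 95.7824
df = 3
p-value (upper-tail) = 0.00000
At α=0.1: p < α → reject H₀

reject H₀: yes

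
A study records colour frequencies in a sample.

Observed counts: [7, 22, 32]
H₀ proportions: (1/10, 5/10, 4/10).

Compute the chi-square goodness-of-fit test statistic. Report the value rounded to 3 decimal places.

n = 61; E_i = n·p_i = [6.10, 30.50, 24.40]
χ² = (7−6.10)²/6.10 + (22−30.50)²/30.50 + (32−24.40)²/24.40 = 4.8689
df = 2

test statistic = 4.869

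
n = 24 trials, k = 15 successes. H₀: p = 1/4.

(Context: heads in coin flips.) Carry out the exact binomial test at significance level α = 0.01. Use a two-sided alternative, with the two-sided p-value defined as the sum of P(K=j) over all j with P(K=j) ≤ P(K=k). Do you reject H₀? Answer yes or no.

reject H₀: yes

Exact binomial: n=24, k=15, p₀=1/4=0.2500
P(X=j) = C(n,j)·p₀^j·(1−p₀)^(n−j); p = Σ P(X=j) over j with P(X=j) ≤ P(X=15)
p-value (two-sided) = 0.00011
At α=0.01: p < α → reject H₀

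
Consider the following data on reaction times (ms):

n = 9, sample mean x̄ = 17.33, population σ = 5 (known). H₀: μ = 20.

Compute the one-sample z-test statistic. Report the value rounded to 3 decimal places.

test statistic = -1.602

SE = σ/√n = 5/√9 = 1.6667
z = (x̄−μ₀)/SE = (17.33−20)/1.6667 = -1.6020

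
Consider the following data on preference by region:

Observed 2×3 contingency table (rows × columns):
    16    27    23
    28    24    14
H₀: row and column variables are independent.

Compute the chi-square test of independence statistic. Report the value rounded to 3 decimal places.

test statistic = 5.638

Row totals [66, 66], col totals [44, 51, 37], n=132
χ² = (16−22.00)²/22.00 + (27−25.50)²/25.50 + (23−18.50)²/18.50 + (28−22.00)²/22.00 + (24−25.50)²/25.50 + (14−18.50)²/18.50 = 5.6384
df = 2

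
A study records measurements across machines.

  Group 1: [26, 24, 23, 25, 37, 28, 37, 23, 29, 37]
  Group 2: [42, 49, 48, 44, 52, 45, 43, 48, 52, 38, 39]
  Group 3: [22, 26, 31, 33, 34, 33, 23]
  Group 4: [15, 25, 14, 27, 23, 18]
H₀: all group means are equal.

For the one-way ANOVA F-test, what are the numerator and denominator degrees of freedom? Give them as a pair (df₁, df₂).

degrees of freedom = [3, 30]

k = 4 groups, N = 34 total
df = (k−1, N−k) = (4−1, 34−4) = (3, 30)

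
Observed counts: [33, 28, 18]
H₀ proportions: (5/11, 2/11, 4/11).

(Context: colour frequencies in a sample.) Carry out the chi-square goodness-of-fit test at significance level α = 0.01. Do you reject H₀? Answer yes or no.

reject H₀: yes

n = 79; E_i = n·p_i = [35.91, 14.36, 28.73]
χ² = (33−35.91)²/35.91 + (28−14.36)²/14.36 + (18−28.73)²/28.73 = 17.1873
df = 2
p-value (upper-tail) = 0.00019
At α=0.01: p < α → reject H₀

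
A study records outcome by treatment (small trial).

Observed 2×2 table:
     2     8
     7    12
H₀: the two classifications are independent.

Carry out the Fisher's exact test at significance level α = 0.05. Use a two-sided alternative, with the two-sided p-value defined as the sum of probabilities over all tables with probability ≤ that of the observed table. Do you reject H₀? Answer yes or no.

reject H₀: no

Margins: r₁=10, r₂=19, c₁=9, c₂=20, n=29
p_obs = C(10,2)·C(19,7)/C(29,9); sum pmf over tables with pmf ≤ p_obs
p-value (two-sided) = 0.43108
At α=0.05: p ≥ α → fail to reject H₀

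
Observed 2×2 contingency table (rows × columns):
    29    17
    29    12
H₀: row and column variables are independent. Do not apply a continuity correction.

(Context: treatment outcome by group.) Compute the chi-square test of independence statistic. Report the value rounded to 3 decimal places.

test statistic = 0.577

Row totals [46, 41], col totals [58, 29], n=87
χ² = (29−30.67)²/30.67 + (17−15.33)²/15.33 + (29−27.33)²/27.33 + (12−13.67)²/13.67 = 0.5766
df = 1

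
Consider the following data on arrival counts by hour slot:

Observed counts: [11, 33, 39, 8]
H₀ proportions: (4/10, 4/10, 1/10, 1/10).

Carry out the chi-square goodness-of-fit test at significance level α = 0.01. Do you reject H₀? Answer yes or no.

reject H₀: yes

n = 91; E_i = n·p_i = [36.40, 36.40, 9.10, 9.10]
χ² = (11−36.40)²/36.40 + (33−36.40)²/36.40 + (39−9.10)²/9.10 + (8−9.10)²/9.10 = 116.4176
df = 3
p-value (upper-tail) = 0.00000
At α=0.01: p < α → reject H₀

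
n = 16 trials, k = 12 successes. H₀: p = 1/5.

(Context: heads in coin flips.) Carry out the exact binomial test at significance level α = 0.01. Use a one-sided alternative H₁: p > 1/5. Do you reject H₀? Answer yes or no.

reject H₀: yes

Exact binomial: n=16, k=12, p₀=1/5=0.2000
P(X≥12) from Σ C(n,i)·p₀^i·(1−p₀)^(n−i)
p-value (one-sided, H₁ greater) = 0.00000
At α=0.01: p < α → reject H₀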